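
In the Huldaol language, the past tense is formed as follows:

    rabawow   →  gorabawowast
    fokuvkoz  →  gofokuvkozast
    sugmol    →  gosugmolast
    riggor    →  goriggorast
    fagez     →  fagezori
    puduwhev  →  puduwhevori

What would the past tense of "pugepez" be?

fokuvkoz and fagez both end in -z yet inflect differently (gofokuvkozast, fagezori), so the final letter is not what conditions the rule; the last vowel is.
"pugepez" has last vowel 'e'. The stems whose last vowel is 'e' (fagez → fagezori, puduwhev → puduwhevori) add -ori.
The other pattern: stems whose last vowel is 'o' add go- … -ast around the stem.
So pugepez → pugepezori.

pugepezori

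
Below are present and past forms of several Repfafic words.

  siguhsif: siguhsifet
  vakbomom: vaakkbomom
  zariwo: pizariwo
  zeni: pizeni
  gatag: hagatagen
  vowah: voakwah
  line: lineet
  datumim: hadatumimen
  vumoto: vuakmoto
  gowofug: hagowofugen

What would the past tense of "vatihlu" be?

vaaktihlu

vumoto and zariwo both end in -o yet inflect differently (vuakmoto, pizariwo), so the final letter is not what conditions the rule; the first letter is.
"vatihlu" begins with v-. The stems beginning with v- (vowah → voakwah, vakbomom → vaakkbomom, vumoto → vuakmoto) insert -ak- after the first vowel.
The other patterns: stems beginning with z- add the prefix pi-; stems beginning with d- or g- add ha- … -en around the stem; stems beginning with l- or s- add -et.
So vatihlu → vaaktihlu.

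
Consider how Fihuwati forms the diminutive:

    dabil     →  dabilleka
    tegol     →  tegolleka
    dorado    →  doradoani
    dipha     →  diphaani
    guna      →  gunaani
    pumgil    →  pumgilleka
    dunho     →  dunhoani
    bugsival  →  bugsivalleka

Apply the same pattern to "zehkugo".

"zehkugo" ends in -o. The stems ending in -o (dunho → dunhoani, dorado → doradoani) add -ani.
So zehkugo → zehkugoani.

zehkugoani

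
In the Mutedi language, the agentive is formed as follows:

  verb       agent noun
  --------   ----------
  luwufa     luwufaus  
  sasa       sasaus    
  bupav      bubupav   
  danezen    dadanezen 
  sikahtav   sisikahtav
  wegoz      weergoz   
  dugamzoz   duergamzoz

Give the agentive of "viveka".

luwufa and bupav both have last vowel 'a' yet inflect differently (luwufaus, bubupav), so the last vowel is not what conditions the rule; the final letter is.
"viveka" ends in -a. The stems ending in -a (luwufa → luwufaus, sasa → sasaus) add -us.
The other patterns: stems ending in -n or -v repeat the first consonant+vowel as a prefix; stems ending in -z insert -er- after the first vowel.
So viveka → vivekaus.

vivekaus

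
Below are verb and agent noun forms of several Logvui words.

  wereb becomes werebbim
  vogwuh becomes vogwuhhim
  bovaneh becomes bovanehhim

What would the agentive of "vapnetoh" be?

Every pair shown (wereb → werebbim, vogwuh → vogwuhhim, bovaneh → bovanehhim) follows the same rule: double the final consonant and add -im.
So vapnetoh → vapnetohhim.

vapnetohhim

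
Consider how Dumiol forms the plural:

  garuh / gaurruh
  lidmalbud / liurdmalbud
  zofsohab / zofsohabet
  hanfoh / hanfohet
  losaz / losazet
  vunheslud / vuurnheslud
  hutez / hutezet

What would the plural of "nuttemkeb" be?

garuh and hanfoh both end in -h yet inflect differently (gaurruh, hanfohet), so the final letter is not what conditions the rule; the last vowel is.
"nuttemkeb" has last vowel 'e'. The one such stem in the data (hutez → hutezet) adds -et, so the same rule applies.
So nuttemkeb → nuttemkebet.

nuttemkebet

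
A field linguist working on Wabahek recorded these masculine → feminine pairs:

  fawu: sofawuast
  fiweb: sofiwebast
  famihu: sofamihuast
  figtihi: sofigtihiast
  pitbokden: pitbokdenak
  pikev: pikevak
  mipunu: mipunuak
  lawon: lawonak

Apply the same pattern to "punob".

punobak

fawu and mipunu both end in -u yet inflect differently (sofawuast, mipunuak), so the final letter is not what conditions the rule; the first letter is.
"punob" begins with p-. The stems beginning with p- (pitbokden → pitbokdenak, pikev → pikevak) add -ak.
The other pattern: stems beginning with f- add so- … -ast around the stem.
So punob → punobak.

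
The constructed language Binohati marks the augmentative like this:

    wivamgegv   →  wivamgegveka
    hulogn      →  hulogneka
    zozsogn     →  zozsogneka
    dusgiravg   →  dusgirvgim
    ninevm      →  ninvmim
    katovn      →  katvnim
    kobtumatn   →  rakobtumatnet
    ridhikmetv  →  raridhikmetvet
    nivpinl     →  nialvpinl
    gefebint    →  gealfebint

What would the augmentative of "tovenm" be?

"tovenm" has second-to-last letter 'n'. The stems whose second-to-last letter is 'n' (nivpinl → nialvpinl, gefebint → gealfebint) insert -al- after the first vowel.
The other patterns: stems whose second-to-last letter is 'g' add -eka; stems whose second-to-last letter is 'v' delete the last vowel and add -im; stems whose second-to-last letter is 't' add ra- … -et around the stem.
So tovenm → toalvenm.

toalvenm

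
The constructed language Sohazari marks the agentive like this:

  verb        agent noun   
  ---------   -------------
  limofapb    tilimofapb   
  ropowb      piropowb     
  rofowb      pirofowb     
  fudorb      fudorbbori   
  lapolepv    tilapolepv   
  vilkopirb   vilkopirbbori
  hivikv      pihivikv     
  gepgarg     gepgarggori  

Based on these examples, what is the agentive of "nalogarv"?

nalogarvvori

"nalogarv" has second-to-last letter 'r'. The stems whose second-to-last letter is 'r' (fudorb → fudorbbori, vilkopirb → vilkopirbbori, gepgarg → gepgarggori) double the final consonant and add -ori.
The other patterns: stems whose second-to-last letter is 'p' add the prefix ti-; stems whose second-to-last letter is 'k' or 'w' add the prefix pi-.
So nalogarv → nalogarvvori.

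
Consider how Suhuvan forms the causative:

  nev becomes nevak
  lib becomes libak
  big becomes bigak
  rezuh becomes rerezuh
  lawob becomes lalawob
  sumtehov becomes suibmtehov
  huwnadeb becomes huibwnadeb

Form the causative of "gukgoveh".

guibkgoveh

lib and lawob both end in -b yet inflect differently (libak, lalawob), so the final letter is not what conditions the rule; the number of vowels is.
"gukgoveh" has 3 vowels. The stems with 3 vowels (sumtehov → suibmtehov, huwnadeb → huibwnadeb) insert -ib- after the first vowel.
The other patterns: stems with 1 vowel add -ak; stems with 2 vowels repeat the first consonant+vowel as a prefix.
So gukgoveh → guibkgoveh.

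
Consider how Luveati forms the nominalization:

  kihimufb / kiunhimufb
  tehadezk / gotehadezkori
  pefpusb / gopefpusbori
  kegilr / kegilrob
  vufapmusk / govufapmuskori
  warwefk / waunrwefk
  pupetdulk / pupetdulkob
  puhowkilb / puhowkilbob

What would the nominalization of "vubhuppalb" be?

vubhuppalbob

warwefk and pupetdulk both end in -k yet inflect differently (waunrwefk, pupetdulkob), so the final letter is not what conditions the rule; the second-to-last letter is.
"vubhuppalb" has second-to-last letter 'l'. The stems whose second-to-last letter is 'l' (pupetdulk → pupetdulkob, puhowkilb → puhowkilbob, kegilr → kegilrob) add -ob.
The other patterns: stems whose second-to-last letter is 'f' insert -un- after the first vowel; stems whose second-to-last letter is 's' or 'z' add go- … -ori around the stem.
So vubhuppalb → vubhuppalbob.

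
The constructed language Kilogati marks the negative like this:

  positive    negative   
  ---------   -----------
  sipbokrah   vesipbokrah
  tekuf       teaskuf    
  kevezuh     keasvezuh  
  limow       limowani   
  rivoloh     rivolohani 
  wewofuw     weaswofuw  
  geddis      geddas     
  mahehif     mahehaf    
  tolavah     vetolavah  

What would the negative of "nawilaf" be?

venawilaf

mahehif and tekuf both end in -f yet inflect differently (mahehaf, teaskuf), so the final letter is not what conditions the rule; the last vowel is.
"nawilaf" has last vowel 'a'. The stems whose last vowel is 'a' (sipbokrah → vesipbokrah, tolavah → vetolavah) add the prefix ve-.
So nawilaf → venawilaf.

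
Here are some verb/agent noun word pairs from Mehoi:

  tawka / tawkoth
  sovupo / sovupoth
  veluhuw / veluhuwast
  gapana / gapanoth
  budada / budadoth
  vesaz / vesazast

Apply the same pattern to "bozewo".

bozewoth

vesaz and budada both have last vowel 'a' yet inflect differently (vesazast, budadoth), so the last vowel is not what conditions the rule; whether the stem ends in a vowel or a consonant is.
"bozewo" ends in a vowel. The stems ending in a vowel (budada → budadoth, sovupo → sovupoth, gapana → gapanoth) drop the final letter and add -oth.
So bozewo → bozewoth.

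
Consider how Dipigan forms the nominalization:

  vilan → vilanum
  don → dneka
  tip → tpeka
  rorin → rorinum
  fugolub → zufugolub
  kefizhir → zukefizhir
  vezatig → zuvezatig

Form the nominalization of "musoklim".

"musoklim" has 3 vowels. The stems with 3 vowels (kefizhir → zukefizhir, fugolub → zufugolub, vezatig → zuvezatig) add the prefix zu-.
So musoklim → zumusoklim.

zumusoklim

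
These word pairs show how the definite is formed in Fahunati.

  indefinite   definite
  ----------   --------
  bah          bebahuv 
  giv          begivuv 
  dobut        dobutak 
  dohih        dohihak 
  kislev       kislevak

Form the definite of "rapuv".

rapuvak

bah and dohih both end in -h yet inflect differently (bebahuv, dohihak), so the final letter is not what conditions the rule; the number of vowels is.
"rapuv" has 2 vowels. The stems with 2 vowels (dobut → dobutak, dohih → dohihak, kislev → kislevak) add -ak.
The other pattern: stems with 1 vowel add be- … -uv around the stem.
So rapuv → rapuvak.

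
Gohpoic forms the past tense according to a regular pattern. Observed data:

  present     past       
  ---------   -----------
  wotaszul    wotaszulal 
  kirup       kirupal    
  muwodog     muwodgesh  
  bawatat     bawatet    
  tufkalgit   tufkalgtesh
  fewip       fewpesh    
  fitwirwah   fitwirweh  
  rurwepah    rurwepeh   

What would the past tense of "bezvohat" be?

"bezvohat" has last vowel 'a'. The stems whose last vowel is 'a' (rurwepah → rurwepeh, fitwirwah → fitwirweh, bawatat → bawatet) change the last vowel to 'e'.
So bezvohat → bezvohet.

bezvohet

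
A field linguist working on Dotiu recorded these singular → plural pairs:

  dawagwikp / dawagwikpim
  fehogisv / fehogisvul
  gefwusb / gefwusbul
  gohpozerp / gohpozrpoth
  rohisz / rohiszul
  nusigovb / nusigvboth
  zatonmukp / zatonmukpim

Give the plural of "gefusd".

gefwusb and nusigovb both end in -b yet inflect differently (gefwusbul, nusigvboth), so the final letter is not what conditions the rule; the second-to-last letter is.
"gefusd" has second-to-last letter 's'. The stems whose second-to-last letter is 's' (rohisz → rohiszul, gefwusb → gefwusbul, fehogisv → fehogisvul) add -ul.
The other patterns: stems whose second-to-last letter is 'k' add -im; stems whose second-to-last letter is 'r' or 'v' delete the last vowel and add -oth.
So gefusd → gefusdul.

gefusdul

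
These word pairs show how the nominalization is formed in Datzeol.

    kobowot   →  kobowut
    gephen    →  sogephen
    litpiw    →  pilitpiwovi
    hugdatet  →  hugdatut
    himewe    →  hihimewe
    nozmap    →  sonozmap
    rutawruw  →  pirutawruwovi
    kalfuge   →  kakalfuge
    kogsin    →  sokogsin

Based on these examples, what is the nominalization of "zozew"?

pizozewovi

"zozew" ends in -w. The stems ending in -w (litpiw → pilitpiwovi, rutawruw → pirutawruwovi) add pi- … -ovi around the stem.
The other patterns: stems ending in -e repeat the first consonant+vowel as a prefix; stems ending in -t change the last vowel to 'u'; stems ending in -n or -p add the prefix so-.
So zozew → pizozewovi.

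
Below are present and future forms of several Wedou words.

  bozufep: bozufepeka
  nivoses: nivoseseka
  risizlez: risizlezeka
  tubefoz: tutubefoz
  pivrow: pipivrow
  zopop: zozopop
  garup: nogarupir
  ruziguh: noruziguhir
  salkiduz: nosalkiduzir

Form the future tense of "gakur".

risizlez and tubefoz both end in -z yet inflect differently (risizlezeka, tutubefoz), so the final letter is not what conditions the rule; the last vowel is.
"gakur" has last vowel 'u'. The stems whose last vowel is 'u' (garup → nogarupir, ruziguh → noruziguhir, salkiduz → nosalkiduzir) add no- … -ir around the stem.
So gakur → nogakurir.

nogakurir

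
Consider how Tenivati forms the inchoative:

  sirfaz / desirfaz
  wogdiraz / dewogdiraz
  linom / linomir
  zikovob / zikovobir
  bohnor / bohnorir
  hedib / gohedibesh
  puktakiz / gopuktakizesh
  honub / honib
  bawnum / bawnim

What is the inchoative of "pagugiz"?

gopagugizesh

"pagugiz" has last vowel 'i'. The stems whose last vowel is 'i' (hedib → gohedibesh, puktakiz → gopuktakizesh) add go- … -esh around the stem.
So pagugiz → gopagugizesh.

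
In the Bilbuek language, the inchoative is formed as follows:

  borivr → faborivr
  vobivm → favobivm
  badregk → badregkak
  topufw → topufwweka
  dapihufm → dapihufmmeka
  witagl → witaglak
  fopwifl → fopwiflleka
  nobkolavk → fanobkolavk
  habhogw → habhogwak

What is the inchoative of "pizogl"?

fopwifl and witagl both end in -l yet inflect differently (fopwiflleka, witaglak), so the final letter is not what conditions the rule; the second-to-last letter is.
"pizogl" has second-to-last letter 'g'. The stems whose second-to-last letter is 'g' (badregk → badregkak, witagl → witaglak, habhogw → habhogwak) add -ak.
The other patterns: stems whose second-to-last letter is 'f' double the final consonant and add -eka; stems whose second-to-last letter is 'v' add the prefix fa-.
So pizogl → pizoglak.

pizoglak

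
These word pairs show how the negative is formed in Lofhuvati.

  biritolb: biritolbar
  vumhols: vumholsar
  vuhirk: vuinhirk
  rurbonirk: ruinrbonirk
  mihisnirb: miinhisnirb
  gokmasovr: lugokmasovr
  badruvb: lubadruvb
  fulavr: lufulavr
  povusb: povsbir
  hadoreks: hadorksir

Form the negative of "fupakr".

"fupakr" has second-to-last letter 'k'. The one such stem in the data (hadoreks → hadorksir) deletes the last vowel and adds -ir (as does povusb), so the same rule applies.
So fupakr → fupkrir.

fupkrir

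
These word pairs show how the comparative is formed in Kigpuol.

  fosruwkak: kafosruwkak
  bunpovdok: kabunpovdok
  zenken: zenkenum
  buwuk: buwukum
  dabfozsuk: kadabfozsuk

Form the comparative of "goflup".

goflupum

"goflup" has 2 vowels. The stems with 2 vowels (buwuk → buwukum, zenken → zenkenum) add -um.
The other pattern: stems with 3 vowels add the prefix ka-.
So goflup → goflupum.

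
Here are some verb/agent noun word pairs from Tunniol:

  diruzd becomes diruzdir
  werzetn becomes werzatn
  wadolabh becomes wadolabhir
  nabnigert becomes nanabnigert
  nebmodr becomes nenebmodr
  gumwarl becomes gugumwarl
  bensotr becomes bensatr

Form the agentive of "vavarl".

"vavarl" has second-to-last letter 'r'. The stems whose second-to-last letter is 'r' (gumwarl → gugumwarl, nabnigert → nanabnigert) repeat the first consonant+vowel as a prefix.
The other patterns: stems whose second-to-last letter is 't' change the last vowel to 'a'; stems whose second-to-last letter is 'b' or 'z' add -ir.
So vavarl → vavavarl.

vavavarl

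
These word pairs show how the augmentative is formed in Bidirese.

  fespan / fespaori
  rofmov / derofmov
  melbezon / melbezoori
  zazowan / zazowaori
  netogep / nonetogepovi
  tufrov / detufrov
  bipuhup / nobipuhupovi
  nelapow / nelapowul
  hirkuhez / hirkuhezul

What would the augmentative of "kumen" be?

tufrov and melbezon both have last vowel 'o' yet inflect differently (detufrov, melbezoori), so the last vowel is not what conditions the rule; the final letter is.
"kumen" ends in -n. The stems ending in -n (melbezon → melbezoori, fespan → fespaori, zazowan → zazowaori) drop the final letter and add -ori.
The other patterns: stems ending in -v add the prefix de-; stems ending in -p add no- … -ovi around the stem; stems ending in -w or -z add -ul.
So kumen → kumeori.

kumeori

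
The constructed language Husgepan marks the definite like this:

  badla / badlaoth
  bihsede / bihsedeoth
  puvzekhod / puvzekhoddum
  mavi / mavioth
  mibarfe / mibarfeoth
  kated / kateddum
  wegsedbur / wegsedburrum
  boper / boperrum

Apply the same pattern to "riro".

rirooth

mibarfe and boper both have last vowel 'e' yet inflect differently (mibarfeoth, boperrum), so the last vowel is not what conditions the rule; whether the stem ends in a vowel or a consonant is.
"riro" ends in a vowel. The stems ending in a vowel (badla → badlaoth, mibarfe → mibarfeoth, bihsede → bihsedeoth) add -oth.
The other pattern: stems ending in a consonant double the final consonant and add -um.
So riro → rirooth.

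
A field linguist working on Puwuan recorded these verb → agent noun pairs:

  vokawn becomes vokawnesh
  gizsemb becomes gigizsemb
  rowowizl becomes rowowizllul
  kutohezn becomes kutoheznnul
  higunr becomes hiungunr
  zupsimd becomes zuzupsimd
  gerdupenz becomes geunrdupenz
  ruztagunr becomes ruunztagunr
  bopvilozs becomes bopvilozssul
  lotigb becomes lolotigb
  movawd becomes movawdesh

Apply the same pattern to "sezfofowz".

vokawn and kutohezn both end in -n yet inflect differently (vokawnesh, kutoheznnul), so the final letter is not what conditions the rule; the second-to-last letter is.
"sezfofowz" has second-to-last letter 'w'. The stems whose second-to-last letter is 'w' (vokawn → vokawnesh, movawd → movawdesh) add -esh.
So sezfofowz → sezfofowzesh.

sezfofowzesh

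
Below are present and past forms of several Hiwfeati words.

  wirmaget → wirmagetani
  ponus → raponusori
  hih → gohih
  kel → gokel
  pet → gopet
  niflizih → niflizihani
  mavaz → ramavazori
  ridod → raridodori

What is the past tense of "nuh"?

"nuh" has 1 vowel. The stems with 1 vowel (pet → gopet, kel → gokel, hih → gohih) add the prefix go-.
The other patterns: stems with 2 vowels add ra- … -ori around the stem; stems with 3 vowels add -ani.
So nuh → gonuh.

gonuh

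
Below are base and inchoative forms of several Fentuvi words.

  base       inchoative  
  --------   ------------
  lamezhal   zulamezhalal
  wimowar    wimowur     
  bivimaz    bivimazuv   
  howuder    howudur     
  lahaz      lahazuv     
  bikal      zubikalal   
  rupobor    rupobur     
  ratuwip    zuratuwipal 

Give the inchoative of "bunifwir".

bunifwur

lamezhal and wimowar both have last vowel 'a' yet inflect differently (zulamezhalal, wimowur), so the last vowel is not what conditions the rule; the final letter is.
"bunifwir" ends in -r. The stems ending in -r (wimowar → wimowur, howuder → howudur, rupobor → rupobur) change the last vowel to 'u'.
The other patterns: stems ending in -l or -p add zu- … -al around the stem; stems ending in -z add -uv.
So bunifwir → bunifwur.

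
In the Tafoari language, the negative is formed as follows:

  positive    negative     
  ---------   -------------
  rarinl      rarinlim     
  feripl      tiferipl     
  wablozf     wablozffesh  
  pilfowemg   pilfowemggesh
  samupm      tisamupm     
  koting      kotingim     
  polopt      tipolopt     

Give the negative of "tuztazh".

tuztazhhesh

pilfowemg and koting both end in -g yet inflect differently (pilfowemggesh, kotingim), so the final letter is not what conditions the rule; the second-to-last letter is.
"tuztazh" has second-to-last letter 'z'. The one such stem in the data (wablozf → wablozffesh) doubles the final consonant and adds -esh (as does pilfowemg), so the same rule applies.
So tuztazh → tuztazhhesh.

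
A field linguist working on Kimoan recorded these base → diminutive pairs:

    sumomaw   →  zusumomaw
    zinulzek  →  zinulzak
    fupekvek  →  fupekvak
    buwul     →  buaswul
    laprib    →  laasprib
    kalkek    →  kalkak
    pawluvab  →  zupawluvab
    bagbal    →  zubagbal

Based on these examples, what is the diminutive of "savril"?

"savril" has last vowel 'i'. The one such stem in the data (laprib → laasprib) inserts -as- after the first vowel (as does buwul), so the same rule applies.
So savril → saasvril.

saasvril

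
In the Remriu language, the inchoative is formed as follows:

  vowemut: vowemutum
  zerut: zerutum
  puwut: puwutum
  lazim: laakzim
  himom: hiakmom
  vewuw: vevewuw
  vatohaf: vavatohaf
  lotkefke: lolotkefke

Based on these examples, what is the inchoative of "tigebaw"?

"tigebaw" ends in -w. The one such stem in the data (vewuw → vevewuw) repeats the first consonant+vowel as a prefix (as do vatohaf, lotkefke), so the same rule applies.
So tigebaw → titigebaw.

titigebaw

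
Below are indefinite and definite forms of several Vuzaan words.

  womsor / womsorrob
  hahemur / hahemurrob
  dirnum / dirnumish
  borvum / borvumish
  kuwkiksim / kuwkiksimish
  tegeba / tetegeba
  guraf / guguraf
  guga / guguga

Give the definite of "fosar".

fosarrob

"fosar" ends in -r. The stems ending in -r (womsor → womsorrob, hahemur → hahemurrob) double the final consonant and add -ob.
So fosar → fosarrob.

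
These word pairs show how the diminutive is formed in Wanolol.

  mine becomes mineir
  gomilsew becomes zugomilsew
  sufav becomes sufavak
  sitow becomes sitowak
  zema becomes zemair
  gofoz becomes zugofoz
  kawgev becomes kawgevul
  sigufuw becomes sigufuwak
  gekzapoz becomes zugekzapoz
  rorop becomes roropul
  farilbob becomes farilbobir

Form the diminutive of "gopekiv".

gomilsew and sitow both end in -w yet inflect differently (zugomilsew, sitowak), so the final letter is not what conditions the rule; the first letter is.
"gopekiv" begins with g-. The stems beginning with g- (gofoz → zugofoz, gomilsew → zugomilsew, gekzapoz → zugekzapoz) add the prefix zu-.
The other patterns: stems beginning with s- add -ak; stems beginning with k- or r- add -ul; stems beginning with f-, m- or z- add -ir.
So gopekiv → zugopekiv.

zugopekiv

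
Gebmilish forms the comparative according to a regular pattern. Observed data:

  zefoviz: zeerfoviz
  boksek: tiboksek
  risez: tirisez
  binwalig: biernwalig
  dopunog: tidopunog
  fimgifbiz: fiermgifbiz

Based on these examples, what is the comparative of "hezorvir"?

"hezorvir" has last vowel 'i'. The stems whose last vowel is 'i' (binwalig → biernwalig, zefoviz → zeerfoviz, fimgifbiz → fiermgifbiz) insert -er- after the first vowel.
The other pattern: stems whose last vowel is 'e' or 'o' add the prefix ti-.
So hezorvir → heerzorvir.

heerzorvir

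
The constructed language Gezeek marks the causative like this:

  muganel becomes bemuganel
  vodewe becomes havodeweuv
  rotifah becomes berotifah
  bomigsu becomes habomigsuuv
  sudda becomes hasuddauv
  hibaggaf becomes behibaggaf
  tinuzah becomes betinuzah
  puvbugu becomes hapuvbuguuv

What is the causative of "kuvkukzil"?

bekuvkukzil

rotifah and sudda both have last vowel 'a' yet inflect differently (berotifah, hasuddauv), so the last vowel is not what conditions the rule; whether the stem ends in a vowel or a consonant is.
"kuvkukzil" ends in a consonant. The stems ending in a consonant (rotifah → berotifah, tinuzah → betinuzah, muganel → bemuganel) add the prefix be-.
So kuvkukzil → bekuvkukzil.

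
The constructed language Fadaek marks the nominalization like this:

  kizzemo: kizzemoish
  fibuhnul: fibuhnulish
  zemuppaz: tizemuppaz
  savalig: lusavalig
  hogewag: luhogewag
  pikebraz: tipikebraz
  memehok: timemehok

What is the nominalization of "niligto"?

"niligto" ends in -o. The one such stem in the data (kizzemo → kizzemoish) adds -ish, so the same rule applies.
The other patterns: stems ending in -g add the prefix lu-; stems ending in -k or -z add the prefix ti-.
So niligto → niligtoish.

niligtoish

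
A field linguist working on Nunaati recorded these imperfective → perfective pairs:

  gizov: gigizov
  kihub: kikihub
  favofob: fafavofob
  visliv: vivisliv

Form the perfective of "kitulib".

kikitulib

Every pair shown (gizov → gigizov, kihub → kikihub, favofob → fafavofob, …) follows the same rule: repeat the first consonant+vowel as a prefix.
So kitulib → kikitulib.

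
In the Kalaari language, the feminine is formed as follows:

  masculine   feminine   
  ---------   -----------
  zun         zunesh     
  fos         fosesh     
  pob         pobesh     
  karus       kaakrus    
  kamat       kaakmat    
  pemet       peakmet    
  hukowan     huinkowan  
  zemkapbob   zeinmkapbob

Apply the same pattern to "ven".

venesh

fos and karus both end in -s yet inflect differently (fosesh, kaakrus), so the final letter is not what conditions the rule; the number of vowels is.
"ven" has 1 vowel. The stems with 1 vowel (zun → zunesh, fos → fosesh, pob → pobesh) add -esh.
The other patterns: stems with 2 vowels insert -ak- after the first vowel; stems with 3 vowels insert -in- after the first vowel.
So ven → venesh.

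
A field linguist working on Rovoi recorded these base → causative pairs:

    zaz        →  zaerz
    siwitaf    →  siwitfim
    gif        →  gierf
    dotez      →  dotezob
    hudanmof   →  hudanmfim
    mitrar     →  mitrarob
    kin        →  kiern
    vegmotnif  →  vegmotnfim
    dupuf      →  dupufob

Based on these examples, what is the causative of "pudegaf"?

pudegfim

"pudegaf" has 3 vowels. The stems with 3 vowels (siwitaf → siwitfim, vegmotnif → vegmotnfim, hudanmof → hudanmfim) delete the last vowel and add -im.
The other patterns: stems with 1 vowel insert -er- after the first vowel; stems with 2 vowels add -ob.
So pudegaf → pudegfim.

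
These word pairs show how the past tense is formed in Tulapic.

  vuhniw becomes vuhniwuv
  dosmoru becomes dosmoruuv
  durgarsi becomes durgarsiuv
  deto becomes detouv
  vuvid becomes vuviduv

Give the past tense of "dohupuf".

dohupufuv

Every pair shown (vuhniw → vuhniwuv, dosmoru → dosmoruuv, durgarsi → durgarsiuv, …) follows the same rule: add -uv.
So dohupuf → dohupufuv.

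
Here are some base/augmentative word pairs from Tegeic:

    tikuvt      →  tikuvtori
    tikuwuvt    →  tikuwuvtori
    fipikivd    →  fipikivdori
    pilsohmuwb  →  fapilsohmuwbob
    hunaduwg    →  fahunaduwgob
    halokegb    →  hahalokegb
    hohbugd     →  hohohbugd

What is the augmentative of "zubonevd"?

"zubonevd" has second-to-last letter 'v'. The stems whose second-to-last letter is 'v' (tikuvt → tikuvtori, tikuwuvt → tikuwuvtori, fipikivd → fipikivdori) add -ori.
The other patterns: stems whose second-to-last letter is 'w' add fa- … -ob around the stem; stems whose second-to-last letter is 'g' repeat the first consonant+vowel as a prefix.
So zubonevd → zubonevdori.

zubonevdori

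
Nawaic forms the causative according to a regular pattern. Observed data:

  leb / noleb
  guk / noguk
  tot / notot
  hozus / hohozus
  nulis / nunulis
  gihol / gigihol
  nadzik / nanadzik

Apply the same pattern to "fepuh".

fefepuh

"fepuh" has 2 vowels. The stems with 2 vowels (hozus → hohozus, nulis → nunulis, gihol → gigihol) repeat the first consonant+vowel as a prefix.
So fepuh → fefepuh.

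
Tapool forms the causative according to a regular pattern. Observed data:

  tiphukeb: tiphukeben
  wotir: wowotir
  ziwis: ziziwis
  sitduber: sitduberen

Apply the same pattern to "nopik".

nonopik

wotir and sitduber both end in -r yet inflect differently (wowotir, sitduberen), so the final letter is not what conditions the rule; the last vowel is.
"nopik" has last vowel 'i'. The stems whose last vowel is 'i' (ziwis → ziziwis, wotir → wowotir) repeat the first consonant+vowel as a prefix.
The other pattern: stems whose last vowel is 'e' add -en.
So nopik → nonopik.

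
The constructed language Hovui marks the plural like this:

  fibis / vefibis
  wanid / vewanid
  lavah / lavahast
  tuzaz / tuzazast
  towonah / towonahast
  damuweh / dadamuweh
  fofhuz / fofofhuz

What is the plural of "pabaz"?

pabazast

lavah and damuweh both end in -h yet inflect differently (lavahast, dadamuweh), so the final letter is not what conditions the rule; the last vowel is.
"pabaz" has last vowel 'a'. The stems whose last vowel is 'a' (lavah → lavahast, tuzaz → tuzazast, towonah → towonahast) add -ast.
So pabaz → pabazast.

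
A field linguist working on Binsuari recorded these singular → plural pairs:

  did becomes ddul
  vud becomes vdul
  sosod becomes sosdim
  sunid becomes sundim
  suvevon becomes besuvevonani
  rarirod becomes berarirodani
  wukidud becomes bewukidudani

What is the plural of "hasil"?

did and sosod both end in -d yet inflect differently (ddul, sosdim), so the final letter is not what conditions the rule; the number of vowels is.
"hasil" has 2 vowels. The stems with 2 vowels (sosod → sosdim, sunid → sundim) delete the last vowel and add -im.
So hasil → haslim.

haslim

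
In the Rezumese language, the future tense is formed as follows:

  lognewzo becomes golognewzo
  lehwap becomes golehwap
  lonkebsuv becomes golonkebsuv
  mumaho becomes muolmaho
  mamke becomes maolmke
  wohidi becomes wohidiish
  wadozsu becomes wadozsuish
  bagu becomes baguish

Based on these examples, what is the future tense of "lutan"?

golutan

lognewzo and mumaho both end in -o yet inflect differently (golognewzo, muolmaho), so the final letter is not what conditions the rule; the first letter is.
"lutan" begins with l-. The stems beginning with l- (lognewzo → golognewzo, lehwap → golehwap, lonkebsuv → golonkebsuv) add the prefix go-.
So lutan → golutan.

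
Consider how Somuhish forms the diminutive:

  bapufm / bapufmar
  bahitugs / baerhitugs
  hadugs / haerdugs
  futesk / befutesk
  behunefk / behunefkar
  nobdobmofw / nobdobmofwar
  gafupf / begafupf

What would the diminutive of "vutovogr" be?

vuertovogr

behunefk and futesk both end in -k yet inflect differently (behunefkar, befutesk), so the final letter is not what conditions the rule; the second-to-last letter is.
"vutovogr" has second-to-last letter 'g'. The stems whose second-to-last letter is 'g' (hadugs → haerdugs, bahitugs → baerhitugs) insert -er- after the first vowel.
So vutovogr → vuertovogr.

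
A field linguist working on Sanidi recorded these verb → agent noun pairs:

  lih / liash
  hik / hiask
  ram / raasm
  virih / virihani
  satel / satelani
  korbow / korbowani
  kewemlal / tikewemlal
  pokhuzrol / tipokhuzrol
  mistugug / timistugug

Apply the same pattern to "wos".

woass

lih and virih both end in -h yet inflect differently (liash, virihani), so the final letter is not what conditions the rule; the number of vowels is.
"wos" has 1 vowel. The stems with 1 vowel (lih → liash, hik → hiask, ram → raasm) insert -as- after the first vowel.
So wos → woass.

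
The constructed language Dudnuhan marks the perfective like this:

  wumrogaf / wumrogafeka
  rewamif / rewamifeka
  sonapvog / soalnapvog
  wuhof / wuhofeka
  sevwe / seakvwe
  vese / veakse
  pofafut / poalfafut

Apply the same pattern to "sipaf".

sipafeka

wuhof and sonapvog both have last vowel 'o' yet inflect differently (wuhofeka, soalnapvog), so the last vowel is not what conditions the rule; the final letter is.
"sipaf" ends in -f. The stems ending in -f (wumrogaf → wumrogafeka, wuhof → wuhofeka, rewamif → rewamifeka) add -eka.
So sipaf → sipafeka.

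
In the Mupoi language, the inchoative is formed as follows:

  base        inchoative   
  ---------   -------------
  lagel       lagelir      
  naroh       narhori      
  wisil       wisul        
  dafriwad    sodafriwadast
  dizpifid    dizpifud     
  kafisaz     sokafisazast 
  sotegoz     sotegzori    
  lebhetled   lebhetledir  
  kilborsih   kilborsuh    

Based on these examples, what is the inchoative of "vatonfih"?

vatonfuh

naroh and kilborsih both end in -h yet inflect differently (narhori, kilborsuh), so the final letter is not what conditions the rule; the last vowel is.
"vatonfih" has last vowel 'i'. The stems whose last vowel is 'i' (wisil → wisul, dizpifid → dizpifud, kilborsih → kilborsuh) change the last vowel to 'u'.
So vatonfih → vatonfuh.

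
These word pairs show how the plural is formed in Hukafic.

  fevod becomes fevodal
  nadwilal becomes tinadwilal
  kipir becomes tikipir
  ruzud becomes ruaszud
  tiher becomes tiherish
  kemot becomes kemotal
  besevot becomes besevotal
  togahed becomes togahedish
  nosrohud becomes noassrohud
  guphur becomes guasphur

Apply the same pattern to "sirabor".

tiher and kipir both end in -r yet inflect differently (tiherish, tikipir), so the final letter is not what conditions the rule; the last vowel is.
"sirabor" has last vowel 'o'. The stems whose last vowel is 'o' (fevod → fevodal, besevot → besevotal, kemot → kemotal) add -al.
So sirabor → siraboral.

siraboral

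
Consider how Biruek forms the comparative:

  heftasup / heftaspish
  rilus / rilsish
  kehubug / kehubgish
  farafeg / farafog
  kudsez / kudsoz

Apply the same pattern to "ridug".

ridgish

"ridug" has last vowel 'u'. The stems whose last vowel is 'u' (heftasup → heftaspish, rilus → rilsish, kehubug → kehubgish) delete the last vowel and add -ish.
So ridug → ridgish.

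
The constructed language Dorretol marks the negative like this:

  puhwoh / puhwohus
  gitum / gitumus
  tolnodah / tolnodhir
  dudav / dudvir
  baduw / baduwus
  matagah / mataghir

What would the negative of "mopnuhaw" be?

tolnodah and puhwoh both end in -h yet inflect differently (tolnodhir, puhwohus), so the final letter is not what conditions the rule; the last vowel is.
"mopnuhaw" has last vowel 'a'. The stems whose last vowel is 'a' (dudav → dudvir, tolnodah → tolnodhir, matagah → mataghir) delete the last vowel and add -ir.
So mopnuhaw → mopnuhwir.

mopnuhwir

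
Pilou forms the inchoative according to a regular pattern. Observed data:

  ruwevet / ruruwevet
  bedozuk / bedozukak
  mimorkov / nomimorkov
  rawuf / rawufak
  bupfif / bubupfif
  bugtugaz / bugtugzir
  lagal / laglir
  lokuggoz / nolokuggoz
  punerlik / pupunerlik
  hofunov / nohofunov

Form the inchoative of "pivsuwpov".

nopivsuwpov

"pivsuwpov" has last vowel 'o'. The stems whose last vowel is 'o' (hofunov → nohofunov, lokuggoz → nolokuggoz, mimorkov → nomimorkov) add the prefix no-.
The other patterns: stems whose last vowel is 'u' add -ak; stems whose last vowel is 'a' delete the last vowel and add -ir; stems whose last vowel is 'e' or 'i' repeat the first consonant+vowel as a prefix.
So pivsuwpov → nopivsuwpov.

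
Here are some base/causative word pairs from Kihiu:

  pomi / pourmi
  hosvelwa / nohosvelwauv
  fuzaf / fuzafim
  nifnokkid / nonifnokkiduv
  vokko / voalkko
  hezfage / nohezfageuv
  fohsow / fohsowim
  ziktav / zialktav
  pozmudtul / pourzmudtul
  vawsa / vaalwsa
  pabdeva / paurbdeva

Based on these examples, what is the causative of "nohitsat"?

nonohitsatuv

"nohitsat" begins with n-. The one such stem in the data (nifnokkid → nonifnokkiduv) adds no- … -uv around the stem, so the same rule applies.
So nohitsat → nonohitsatuv.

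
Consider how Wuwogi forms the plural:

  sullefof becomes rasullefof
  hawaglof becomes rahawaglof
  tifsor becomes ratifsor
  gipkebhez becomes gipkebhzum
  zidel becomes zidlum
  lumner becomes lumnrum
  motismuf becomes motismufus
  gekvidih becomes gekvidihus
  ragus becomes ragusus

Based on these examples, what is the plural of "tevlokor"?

ratevlokor

tifsor and lumner both end in -r yet inflect differently (ratifsor, lumnrum), so the final letter is not what conditions the rule; the last vowel is.
"tevlokor" has last vowel 'o'. The stems whose last vowel is 'o' (sullefof → rasullefof, hawaglof → rahawaglof, tifsor → ratifsor) add the prefix ra-.
So tevlokor → ratevlokor.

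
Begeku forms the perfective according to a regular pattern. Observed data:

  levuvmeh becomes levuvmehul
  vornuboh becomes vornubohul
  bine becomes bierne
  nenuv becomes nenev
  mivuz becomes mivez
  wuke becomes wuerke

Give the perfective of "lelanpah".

lelanpahul

levuvmeh and wuke both have last vowel 'e' yet inflect differently (levuvmehul, wuerke), so the last vowel is not what conditions the rule; the final letter is.
"lelanpah" ends in -h. The stems ending in -h (vornuboh → vornubohul, levuvmeh → levuvmehul) add -ul.
So lelanpah → lelanpahul.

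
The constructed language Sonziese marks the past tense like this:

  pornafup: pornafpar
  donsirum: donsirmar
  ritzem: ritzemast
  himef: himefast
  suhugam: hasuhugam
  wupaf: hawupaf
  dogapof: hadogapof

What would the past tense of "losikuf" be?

donsirum and ritzem both end in -m yet inflect differently (donsirmar, ritzemast), so the final letter is not what conditions the rule; the last vowel is.
"losikuf" has last vowel 'u'. The stems whose last vowel is 'u' (pornafup → pornafpar, donsirum → donsirmar) delete the last vowel and add -ar.
The other patterns: stems whose last vowel is 'e' add -ast; stems whose last vowel is 'a' or 'o' add the prefix ha-.
So losikuf → losikfar.

losikfar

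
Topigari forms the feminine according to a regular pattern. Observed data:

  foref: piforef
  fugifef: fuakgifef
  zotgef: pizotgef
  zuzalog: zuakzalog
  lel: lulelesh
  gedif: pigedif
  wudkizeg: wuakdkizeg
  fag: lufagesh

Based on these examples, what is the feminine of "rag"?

luragesh

fag and zuzalog both end in -g yet inflect differently (lufagesh, zuakzalog), so the final letter is not what conditions the rule; the number of vowels is.
"rag" has 1 vowel. The stems with 1 vowel (fag → lufagesh, lel → lulelesh) add lu- … -esh around the stem.
The other patterns: stems with 2 vowels add the prefix pi-; stems with 3 vowels insert -ak- after the first vowel.
So rag → luragesh.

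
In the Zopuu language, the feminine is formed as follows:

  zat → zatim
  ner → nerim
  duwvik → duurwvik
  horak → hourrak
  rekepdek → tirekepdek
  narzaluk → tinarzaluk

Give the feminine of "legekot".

tilegekot

duwvik and rekepdek both end in -k yet inflect differently (duurwvik, tirekepdek), so the final letter is not what conditions the rule; the number of vowels is.
"legekot" has 3 vowels. The stems with 3 vowels (rekepdek → tirekepdek, narzaluk → tinarzaluk) add the prefix ti-.
The other patterns: stems with 1 vowel add -im; stems with 2 vowels insert -ur- after the first vowel.
So legekot → tilegekot.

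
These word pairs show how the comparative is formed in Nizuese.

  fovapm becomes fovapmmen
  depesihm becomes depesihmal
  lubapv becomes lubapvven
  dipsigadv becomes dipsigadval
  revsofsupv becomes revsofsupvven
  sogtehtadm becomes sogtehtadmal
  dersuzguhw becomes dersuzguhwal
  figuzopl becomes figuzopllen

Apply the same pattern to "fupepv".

fovapm and depesihm both end in -m yet inflect differently (fovapmmen, depesihmal), so the final letter is not what conditions the rule; the second-to-last letter is.
"fupepv" has second-to-last letter 'p'. The stems whose second-to-last letter is 'p' (figuzopl → figuzopllen, revsofsupv → revsofsupvven, lubapv → lubapvven) double the final consonant and add -en.
The other pattern: stems whose second-to-last letter is 'd' or 'h' add -al.
So fupepv → fupepvven.

fupepvven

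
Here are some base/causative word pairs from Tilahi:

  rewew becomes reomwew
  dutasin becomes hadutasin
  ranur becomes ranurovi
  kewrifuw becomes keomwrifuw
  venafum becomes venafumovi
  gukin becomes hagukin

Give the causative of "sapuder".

sapuderovi

"sapuder" ends in -r. The one such stem in the data (ranur → ranurovi) adds -ovi, so the same rule applies.
So sapuder → sapuderovi.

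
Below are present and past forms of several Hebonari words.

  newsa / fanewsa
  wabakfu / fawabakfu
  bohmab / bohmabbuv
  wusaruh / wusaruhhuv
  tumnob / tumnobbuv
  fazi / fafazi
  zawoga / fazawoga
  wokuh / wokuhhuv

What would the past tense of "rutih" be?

zawoga and bohmab both have last vowel 'a' yet inflect differently (fazawoga, bohmabbuv), so the last vowel is not what conditions the rule; whether the stem ends in a vowel or a consonant is.
"rutih" ends in a consonant. The stems ending in a consonant (tumnob → tumnobbuv, bohmab → bohmabbuv, wokuh → wokuhhuv) double the final consonant and add -uv.
So rutih → rutihhuv.

rutihhuv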